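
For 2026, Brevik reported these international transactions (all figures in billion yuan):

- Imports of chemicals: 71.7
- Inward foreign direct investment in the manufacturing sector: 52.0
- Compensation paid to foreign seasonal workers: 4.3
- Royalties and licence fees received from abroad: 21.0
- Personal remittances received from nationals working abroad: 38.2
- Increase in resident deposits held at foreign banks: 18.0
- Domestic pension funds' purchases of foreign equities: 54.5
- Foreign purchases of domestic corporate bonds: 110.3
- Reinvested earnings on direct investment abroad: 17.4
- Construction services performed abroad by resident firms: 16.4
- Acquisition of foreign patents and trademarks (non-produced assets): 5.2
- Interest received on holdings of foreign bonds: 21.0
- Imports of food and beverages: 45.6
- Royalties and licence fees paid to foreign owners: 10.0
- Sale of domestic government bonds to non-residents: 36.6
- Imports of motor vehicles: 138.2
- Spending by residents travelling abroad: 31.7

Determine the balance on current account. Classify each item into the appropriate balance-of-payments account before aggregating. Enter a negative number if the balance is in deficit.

Goods: -71.7 - 45.6 - 138.2 = -255.5
Services: 16.4 - 31.7 - 10.0 + 21.0 = -4.3
Primary income: -4.3 + 17.4 + 21.0 = 34.1
Secondary income: 38.2
Current account = (-255.5) + (-4.3) + 34.1 + 38.2 = -187.5
(Excluded from the current account — financial account: inward foreign direct investment in the manufacturing sector 52.0, increase in resident deposits held at foreign banks 18.0, domestic pension funds' purchases of foreign equities 54.5, foreign purchases of domestic corporate bonds 110.3, sale of domestic government bonds to non-residents 36.6; capital account: acquisition of foreign patents and trademarks (non-produced assets) 5.2.)

-187.5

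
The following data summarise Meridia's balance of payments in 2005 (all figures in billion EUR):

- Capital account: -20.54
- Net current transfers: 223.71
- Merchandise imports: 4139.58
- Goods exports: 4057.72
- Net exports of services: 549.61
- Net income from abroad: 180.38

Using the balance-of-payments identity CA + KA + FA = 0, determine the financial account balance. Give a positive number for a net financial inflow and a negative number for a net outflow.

Goods balance = 4057.72 - 4139.58 = -81.86
Services balance = 549.61
Trade balance (goods + services) = -81.86 + 549.61 = 467.75
Net primary income = 180.38
Net secondary income = 223.71
Current account = 467.75 + 180.38 + 223.71 = 871.84
Financial account = -(871.84 + (-20.54)) = -851.30

-851.30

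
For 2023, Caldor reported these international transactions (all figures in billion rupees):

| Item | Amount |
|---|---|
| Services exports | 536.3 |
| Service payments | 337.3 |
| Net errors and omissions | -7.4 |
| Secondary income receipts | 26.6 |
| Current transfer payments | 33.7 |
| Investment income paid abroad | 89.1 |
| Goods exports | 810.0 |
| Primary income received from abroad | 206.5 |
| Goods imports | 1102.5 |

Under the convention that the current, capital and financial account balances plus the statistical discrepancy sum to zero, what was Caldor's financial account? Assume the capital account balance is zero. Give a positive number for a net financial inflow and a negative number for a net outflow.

-9.4

Goods balance = 810.0 - 1102.5 = -292.5
Services balance = 536.3 - 337.3 = 199.0
Trade balance (goods + services) = -292.5 + 199.0 = -93.5
Net primary income = 206.5 - 89.1 = 117.4
Net secondary income = 26.6 - 33.7 = -7.1
Current account = -93.5 + 117.4 + (-7.1) = 16.8
Financial account = -(16.8 + (-7.4)) = -9.4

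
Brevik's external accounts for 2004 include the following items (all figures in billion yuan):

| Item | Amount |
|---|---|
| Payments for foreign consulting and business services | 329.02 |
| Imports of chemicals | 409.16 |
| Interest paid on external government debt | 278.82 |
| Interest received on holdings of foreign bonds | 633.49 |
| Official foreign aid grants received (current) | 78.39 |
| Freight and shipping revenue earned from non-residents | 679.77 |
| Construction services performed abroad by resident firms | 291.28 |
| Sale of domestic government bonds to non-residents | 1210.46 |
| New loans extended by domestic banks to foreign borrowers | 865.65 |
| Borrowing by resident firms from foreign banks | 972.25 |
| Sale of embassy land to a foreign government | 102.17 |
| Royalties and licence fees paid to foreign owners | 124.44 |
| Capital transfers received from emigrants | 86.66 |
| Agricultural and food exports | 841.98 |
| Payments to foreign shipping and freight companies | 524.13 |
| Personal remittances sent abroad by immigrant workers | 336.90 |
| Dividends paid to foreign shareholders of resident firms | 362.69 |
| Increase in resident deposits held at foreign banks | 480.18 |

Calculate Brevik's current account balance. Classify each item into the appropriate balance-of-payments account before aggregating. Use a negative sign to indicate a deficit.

159.75

Goods: -409.16 + 841.98 = 432.82
Services: -329.02 - 524.13 - 124.44 + 291.28 + 679.77 = -6.54
Primary income: -362.69 - 278.82 + 633.49 = -8.02
Secondary income: -336.90 + 78.39 = -258.51
Current account = 432.82 + (-6.54) + (-8.02) + (-258.51) = 159.75
(Excluded from the current account — financial account: sale of domestic government bonds to non-residents 1210.46, new loans extended by domestic banks to foreign borrowers 865.65, borrowing by resident firms from foreign banks 972.25, increase in resident deposits held at foreign banks 480.18; capital account: sale of embassy land to a foreign government 102.17, capital transfers received from emigrants 86.66.)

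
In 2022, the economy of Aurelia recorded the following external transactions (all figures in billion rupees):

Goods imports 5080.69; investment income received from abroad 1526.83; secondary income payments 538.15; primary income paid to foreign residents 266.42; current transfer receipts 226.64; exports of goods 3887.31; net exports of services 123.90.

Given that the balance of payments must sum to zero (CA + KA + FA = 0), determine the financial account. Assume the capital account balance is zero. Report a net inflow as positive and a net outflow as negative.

Goods balance = 3887.31 - 5080.69 = -1193.38
Services balance = 123.90
Trade balance (goods + services) = -1193.38 + 123.90 = -1069.48
Net primary income = 1526.83 - 266.42 = 1260.41
Net secondary income = 226.64 - 538.15 = -311.51
Current account = -1069.48 + 1260.41 + (-311.51) = -120.58
Financial account = -(-120.58) = 120.58

120.58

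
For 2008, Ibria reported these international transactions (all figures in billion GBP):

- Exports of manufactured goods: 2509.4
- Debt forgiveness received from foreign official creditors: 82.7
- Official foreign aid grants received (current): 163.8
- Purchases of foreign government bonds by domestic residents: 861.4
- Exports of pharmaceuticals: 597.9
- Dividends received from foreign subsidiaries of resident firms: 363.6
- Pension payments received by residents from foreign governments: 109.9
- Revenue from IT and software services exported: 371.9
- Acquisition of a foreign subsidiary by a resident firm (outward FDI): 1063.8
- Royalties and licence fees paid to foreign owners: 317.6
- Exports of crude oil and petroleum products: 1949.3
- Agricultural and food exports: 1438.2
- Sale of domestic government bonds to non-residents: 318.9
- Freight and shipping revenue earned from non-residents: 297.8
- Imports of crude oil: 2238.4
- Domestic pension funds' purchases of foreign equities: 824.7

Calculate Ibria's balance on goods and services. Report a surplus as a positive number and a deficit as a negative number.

4608.5

Goods: 2509.4 + 1438.2 + 597.9 + 1949.3 - 2238.4 = 4256.4
Services: -317.6 + 297.8 + 371.9 = 352.1
Trade balance = 4256.4 + 352.1 = 4608.5
(Excluded from the trade balance — capital account: debt forgiveness received from foreign official creditors 82.7; secondary income: official foreign aid grants received (current) 163.8, pension payments received by residents from foreign governments 109.9; financial account: purchases of foreign government bonds by domestic residents 861.4, acquisition of a foreign subsidiary by a resident firm (outward FDI) 1063.8, sale of domestic government bonds to non-residents 318.9, domestic pension funds' purchases of foreign equities 824.7; primary income: dividends received from foreign subsidiaries of resident firms 363.6.)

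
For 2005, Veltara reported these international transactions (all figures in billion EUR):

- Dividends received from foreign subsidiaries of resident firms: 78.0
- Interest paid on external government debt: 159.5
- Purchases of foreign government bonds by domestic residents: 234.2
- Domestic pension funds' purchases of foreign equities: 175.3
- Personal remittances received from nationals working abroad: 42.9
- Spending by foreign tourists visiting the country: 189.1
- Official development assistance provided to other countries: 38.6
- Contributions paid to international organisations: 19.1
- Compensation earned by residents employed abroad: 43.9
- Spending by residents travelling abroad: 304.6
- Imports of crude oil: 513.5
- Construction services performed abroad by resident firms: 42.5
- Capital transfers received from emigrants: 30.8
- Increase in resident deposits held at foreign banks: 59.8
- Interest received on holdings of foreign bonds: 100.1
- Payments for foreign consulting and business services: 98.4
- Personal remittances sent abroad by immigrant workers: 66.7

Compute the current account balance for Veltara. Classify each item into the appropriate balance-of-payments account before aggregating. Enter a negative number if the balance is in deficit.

-703.9

Goods: -513.5
Services: 42.5 - 98.4 + 189.1 - 304.6 = -171.4
Primary income: -159.5 + 78.0 + 100.1 + 43.9 = 62.5
Secondary income: -38.6 - 66.7 + 42.9 - 19.1 = -81.5
Current account = (-513.5) + (-171.4) + 62.5 + (-81.5) = -703.9
(Excluded from the current account — financial account: purchases of foreign government bonds by domestic residents 234.2, domestic pension funds' purchases of foreign equities 175.3, increase in resident deposits held at foreign banks 59.8; capital account: capital transfers received from emigrants 30.8.)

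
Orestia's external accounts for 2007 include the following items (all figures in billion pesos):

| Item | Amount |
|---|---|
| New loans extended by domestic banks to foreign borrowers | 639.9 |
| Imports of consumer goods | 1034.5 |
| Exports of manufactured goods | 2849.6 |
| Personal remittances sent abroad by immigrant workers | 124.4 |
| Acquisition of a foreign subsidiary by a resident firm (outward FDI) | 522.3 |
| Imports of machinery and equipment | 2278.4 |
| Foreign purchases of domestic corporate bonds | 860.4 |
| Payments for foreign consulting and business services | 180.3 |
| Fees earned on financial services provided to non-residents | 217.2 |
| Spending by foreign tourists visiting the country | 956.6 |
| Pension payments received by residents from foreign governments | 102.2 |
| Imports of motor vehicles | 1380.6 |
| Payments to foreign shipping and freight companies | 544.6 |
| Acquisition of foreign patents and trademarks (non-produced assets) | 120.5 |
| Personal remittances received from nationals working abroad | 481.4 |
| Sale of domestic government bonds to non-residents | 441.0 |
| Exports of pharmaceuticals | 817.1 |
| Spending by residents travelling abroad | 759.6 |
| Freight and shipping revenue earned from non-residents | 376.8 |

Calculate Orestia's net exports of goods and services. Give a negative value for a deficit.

Goods: -1034.5 - 1380.6 + 817.1 - 2278.4 + 2849.6 = -1026.8
Services: -759.6 + 376.8 + 217.2 - 180.3 - 544.6 + 956.6 = 66.1
Trade balance = -1026.8 + 66.1 = -960.7
(Excluded from the trade balance — financial account: new loans extended by domestic banks to foreign borrowers 639.9, acquisition of a foreign subsidiary by a resident firm (outward FDI) 522.3, foreign purchases of domestic corporate bonds 860.4, sale of domestic government bonds to non-residents 441.0; secondary income: personal remittances sent abroad by immigrant workers 124.4, pension payments received by residents from foreign governments 102.2, personal remittances received from nationals working abroad 481.4; capital account: acquisition of foreign patents and trademarks (non-produced assets) 120.5.)

-960.7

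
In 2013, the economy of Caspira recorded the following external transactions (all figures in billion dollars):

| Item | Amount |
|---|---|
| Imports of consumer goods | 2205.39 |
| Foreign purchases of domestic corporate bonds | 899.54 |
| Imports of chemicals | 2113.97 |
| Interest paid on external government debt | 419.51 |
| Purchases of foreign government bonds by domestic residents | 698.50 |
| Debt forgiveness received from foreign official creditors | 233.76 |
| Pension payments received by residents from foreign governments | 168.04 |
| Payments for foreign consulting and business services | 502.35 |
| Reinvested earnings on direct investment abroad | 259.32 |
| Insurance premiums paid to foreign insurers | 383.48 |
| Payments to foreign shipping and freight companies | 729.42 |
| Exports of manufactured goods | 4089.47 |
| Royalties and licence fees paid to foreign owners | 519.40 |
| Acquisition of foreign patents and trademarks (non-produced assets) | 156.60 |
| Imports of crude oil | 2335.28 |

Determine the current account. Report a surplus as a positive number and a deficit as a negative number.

-4691.97

Goods: -2113.97 - 2205.39 - 2335.28 + 4089.47 = -2565.17
Services: -502.35 - 519.40 - 729.42 - 383.48 = -2134.65
Primary income: 259.32 - 419.51 = -160.19
Secondary income: 168.04
Current account = (-2565.17) + (-2134.65) + (-160.19) + 168.04 = -4691.97
(Excluded from the current account — financial account: foreign purchases of domestic corporate bonds 899.54, purchases of foreign government bonds by domestic residents 698.50; capital account: debt forgiveness received from foreign official creditors 233.76, acquisition of foreign patents and trademarks (non-produced assets) 156.60.)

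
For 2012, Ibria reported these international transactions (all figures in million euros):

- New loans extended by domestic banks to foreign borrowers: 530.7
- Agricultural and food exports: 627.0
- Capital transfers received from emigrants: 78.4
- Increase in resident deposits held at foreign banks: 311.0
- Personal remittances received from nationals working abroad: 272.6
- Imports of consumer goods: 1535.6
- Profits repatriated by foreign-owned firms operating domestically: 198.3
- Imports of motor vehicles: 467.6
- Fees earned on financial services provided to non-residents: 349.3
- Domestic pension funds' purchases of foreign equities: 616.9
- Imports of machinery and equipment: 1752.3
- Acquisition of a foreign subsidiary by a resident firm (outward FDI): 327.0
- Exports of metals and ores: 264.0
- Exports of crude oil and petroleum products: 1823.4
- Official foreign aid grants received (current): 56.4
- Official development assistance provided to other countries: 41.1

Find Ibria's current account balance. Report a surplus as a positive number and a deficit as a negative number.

-602.2

Goods: 264.0 + 1823.4 - 1535.6 - 467.6 - 1752.3 + 627.0 = -1041.1
Services: 349.3
Primary income: -198.3
Secondary income: 272.6 - 41.1 + 56.4 = 287.9
Current account = (-1041.1) + 349.3 + (-198.3) + 287.9 = -602.2
(Excluded from the current account — financial account: new loans extended by domestic banks to foreign borrowers 530.7, increase in resident deposits held at foreign banks 311.0, domestic pension funds' purchases of foreign equities 616.9, acquisition of a foreign subsidiary by a resident firm (outward FDI) 327.0; capital account: capital transfers received from emigrants 78.4.)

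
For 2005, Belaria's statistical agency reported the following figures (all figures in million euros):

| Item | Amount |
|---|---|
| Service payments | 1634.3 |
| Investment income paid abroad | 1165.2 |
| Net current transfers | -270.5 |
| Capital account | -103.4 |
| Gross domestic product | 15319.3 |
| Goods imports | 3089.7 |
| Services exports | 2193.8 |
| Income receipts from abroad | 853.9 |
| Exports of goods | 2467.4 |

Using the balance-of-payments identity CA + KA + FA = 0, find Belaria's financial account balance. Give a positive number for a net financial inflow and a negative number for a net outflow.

748.0

Goods balance = 2467.4 - 3089.7 = -622.3
Services balance = 2193.8 - 1634.3 = 559.5
Trade balance (goods + services) = -622.3 + 559.5 = -62.8
Net primary income = 853.9 - 1165.2 = -311.3
Net secondary income = -270.5
Current account = -62.8 + (-311.3) + (-270.5) = -644.6
Financial account = -(-644.6 + (-103.4)) = 748.0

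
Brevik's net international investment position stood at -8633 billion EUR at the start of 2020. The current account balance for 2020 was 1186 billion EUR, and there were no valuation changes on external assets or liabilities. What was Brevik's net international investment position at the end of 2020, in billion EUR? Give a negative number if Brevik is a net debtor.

With no valuation effects, change in NIIP = current account = 1186
End-of-year NIIP = -8633 + 1186 = -7447

-7447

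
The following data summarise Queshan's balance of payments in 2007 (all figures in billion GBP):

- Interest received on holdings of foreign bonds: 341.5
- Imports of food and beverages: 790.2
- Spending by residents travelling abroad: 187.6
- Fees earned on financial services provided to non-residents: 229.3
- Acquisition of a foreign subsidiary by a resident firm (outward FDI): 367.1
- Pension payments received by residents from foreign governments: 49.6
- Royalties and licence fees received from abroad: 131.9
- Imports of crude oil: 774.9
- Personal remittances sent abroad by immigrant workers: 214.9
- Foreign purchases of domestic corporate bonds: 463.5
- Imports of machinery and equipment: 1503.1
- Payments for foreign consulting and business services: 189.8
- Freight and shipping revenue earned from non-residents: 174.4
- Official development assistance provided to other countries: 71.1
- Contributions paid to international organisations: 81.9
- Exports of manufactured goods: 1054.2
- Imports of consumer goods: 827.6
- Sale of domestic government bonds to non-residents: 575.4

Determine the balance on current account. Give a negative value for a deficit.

Goods: 1054.2 - 827.6 - 774.9 - 790.2 - 1503.1 = -2841.6
Services: 229.3 + 131.9 - 189.8 + 174.4 - 187.6 = 158.2
Primary income: 341.5
Secondary income: -214.9 - 81.9 - 71.1 + 49.6 = -318.3
Current account = (-2841.6) + 158.2 + 341.5 + (-318.3) = -2660.2
(Excluded from the current account — financial account: acquisition of a foreign subsidiary by a resident firm (outward FDI) 367.1, foreign purchases of domestic corporate bonds 463.5, sale of domestic government bonds to non-residents 575.4.)

-2660.2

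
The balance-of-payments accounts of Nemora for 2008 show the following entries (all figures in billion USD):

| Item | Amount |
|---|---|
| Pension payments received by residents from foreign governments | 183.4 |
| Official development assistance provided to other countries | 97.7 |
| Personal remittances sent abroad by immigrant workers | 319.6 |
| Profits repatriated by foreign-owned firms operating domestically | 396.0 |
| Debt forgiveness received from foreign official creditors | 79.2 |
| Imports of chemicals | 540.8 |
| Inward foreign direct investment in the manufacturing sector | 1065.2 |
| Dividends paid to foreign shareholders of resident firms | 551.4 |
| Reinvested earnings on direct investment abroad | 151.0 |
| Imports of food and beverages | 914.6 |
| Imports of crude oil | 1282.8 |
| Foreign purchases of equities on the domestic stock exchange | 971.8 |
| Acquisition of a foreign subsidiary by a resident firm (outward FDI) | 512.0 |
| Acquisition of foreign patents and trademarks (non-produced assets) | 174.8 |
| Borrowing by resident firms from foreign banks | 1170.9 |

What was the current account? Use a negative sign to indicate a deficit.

Goods: -914.6 - 1282.8 - 540.8 = -2738.2
Primary income: -551.4 + 151.0 - 396.0 = -796.4
Secondary income: 183.4 - 319.6 - 97.7 = -233.9
Current account = (-2738.2) + (-796.4) + (-233.9) = -3768.5
(Excluded from the current account — capital account: debt forgiveness received from foreign official creditors 79.2, acquisition of foreign patents and trademarks (non-produced assets) 174.8; financial account: inward foreign direct investment in the manufacturing sector 1065.2, foreign purchases of equities on the domestic stock exchange 971.8, acquisition of a foreign subsidiary by a resident firm (outward FDI) 512.0, borrowing by resident firms from foreign banks 1170.9.)

-3768.5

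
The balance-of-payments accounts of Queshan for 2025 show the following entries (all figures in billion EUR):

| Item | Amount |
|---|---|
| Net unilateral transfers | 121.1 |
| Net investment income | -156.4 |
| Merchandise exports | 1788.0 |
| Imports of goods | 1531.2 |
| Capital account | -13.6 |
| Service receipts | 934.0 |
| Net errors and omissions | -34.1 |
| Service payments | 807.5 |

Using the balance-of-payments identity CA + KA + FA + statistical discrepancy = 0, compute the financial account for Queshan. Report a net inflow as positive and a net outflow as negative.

Goods balance = 1788.0 - 1531.2 = 256.8
Services balance = 934.0 - 807.5 = 126.5
Trade balance (goods + services) = 256.8 + 126.5 = 383.3
Net primary income = -156.4
Net secondary income = 121.1
Current account = 383.3 + (-156.4) + 121.1 = 348.0
Financial account = -(348.0 + (-13.6) + (-34.1)) = -300.3

-300.3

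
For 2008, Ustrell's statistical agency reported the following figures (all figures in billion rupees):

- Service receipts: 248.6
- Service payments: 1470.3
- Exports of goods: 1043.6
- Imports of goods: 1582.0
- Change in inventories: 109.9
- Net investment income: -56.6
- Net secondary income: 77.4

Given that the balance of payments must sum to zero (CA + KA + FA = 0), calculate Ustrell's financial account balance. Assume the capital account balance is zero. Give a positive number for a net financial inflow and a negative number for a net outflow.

1739.3

Goods balance = 1043.6 - 1582.0 = -538.4
Services balance = 248.6 - 1470.3 = -1221.7
Trade balance (goods + services) = -538.4 + (-1221.7) = -1760.1
Net primary income = -56.6
Net secondary income = 77.4
Current account = -1760.1 + (-56.6) + 77.4 = -1739.3
Financial account = -(-1739.3) = 1739.3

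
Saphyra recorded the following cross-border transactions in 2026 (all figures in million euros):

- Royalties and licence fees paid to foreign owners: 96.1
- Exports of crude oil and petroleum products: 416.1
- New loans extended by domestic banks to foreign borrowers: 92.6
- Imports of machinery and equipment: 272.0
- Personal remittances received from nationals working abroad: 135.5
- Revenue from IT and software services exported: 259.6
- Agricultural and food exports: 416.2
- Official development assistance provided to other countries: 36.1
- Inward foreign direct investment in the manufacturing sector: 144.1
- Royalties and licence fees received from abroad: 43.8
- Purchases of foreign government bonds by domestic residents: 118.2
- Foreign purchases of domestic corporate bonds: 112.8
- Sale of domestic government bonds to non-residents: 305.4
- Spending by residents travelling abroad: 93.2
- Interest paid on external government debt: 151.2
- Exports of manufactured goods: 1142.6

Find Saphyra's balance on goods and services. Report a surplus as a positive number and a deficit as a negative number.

1817.0

Goods: 416.2 + 416.1 + 1142.6 - 272.0 = 1702.9
Services: 259.6 + 43.8 - 96.1 - 93.2 = 114.1
Trade balance = 1702.9 + 114.1 = 1817.0
(Excluded from the trade balance — financial account: new loans extended by domestic banks to foreign borrowers 92.6, inward foreign direct investment in the manufacturing sector 144.1, purchases of foreign government bonds by domestic residents 118.2, foreign purchases of domestic corporate bonds 112.8, sale of domestic government bonds to non-residents 305.4; secondary income: personal remittances received from nationals working abroad 135.5, official development assistance provided to other countries 36.1; primary income: interest paid on external government debt 151.2.)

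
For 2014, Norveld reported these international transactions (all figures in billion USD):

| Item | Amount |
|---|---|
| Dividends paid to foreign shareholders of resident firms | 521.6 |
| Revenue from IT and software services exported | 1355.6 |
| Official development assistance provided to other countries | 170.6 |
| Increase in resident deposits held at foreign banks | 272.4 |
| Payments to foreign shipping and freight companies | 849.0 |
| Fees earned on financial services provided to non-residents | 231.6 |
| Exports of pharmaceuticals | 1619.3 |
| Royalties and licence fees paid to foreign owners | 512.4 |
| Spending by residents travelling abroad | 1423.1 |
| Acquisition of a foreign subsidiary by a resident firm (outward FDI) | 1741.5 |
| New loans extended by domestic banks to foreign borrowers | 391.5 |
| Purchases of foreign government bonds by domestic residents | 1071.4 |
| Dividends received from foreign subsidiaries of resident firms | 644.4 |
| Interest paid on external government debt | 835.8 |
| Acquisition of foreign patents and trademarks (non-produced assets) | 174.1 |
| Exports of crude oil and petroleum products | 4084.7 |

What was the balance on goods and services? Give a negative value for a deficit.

4506.7

Goods: 4084.7 + 1619.3 = 5704.0
Services: 231.6 + 1355.6 - 512.4 - 849.0 - 1423.1 = -1197.3
Trade balance = 5704.0 + (-1197.3) = 4506.7
(Excluded from the trade balance — primary income: dividends paid to foreign shareholders of resident firms 521.6, dividends received from foreign subsidiaries of resident firms 644.4, interest paid on external government debt 835.8; secondary income: official development assistance provided to other countries 170.6; financial account: increase in resident deposits held at foreign banks 272.4, acquisition of a foreign subsidiary by a resident firm (outward FDI) 1741.5, new loans extended by domestic banks to foreign borrowers 391.5, purchases of foreign government bonds by domestic residents 1071.4; capital account: acquisition of foreign patents and trademarks (non-produced assets) 174.1.)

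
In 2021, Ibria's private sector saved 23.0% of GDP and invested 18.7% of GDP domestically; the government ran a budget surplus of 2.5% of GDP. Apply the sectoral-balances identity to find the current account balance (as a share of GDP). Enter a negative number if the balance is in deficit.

By the sectoral-balances identity, CA = (S_private - I) + (T - G).
Private balance = 23.0 - 18.7 = 4.3
Government balance (T - G) = 2.5
CA = 4.3 + 2.5 = 6.8

6.8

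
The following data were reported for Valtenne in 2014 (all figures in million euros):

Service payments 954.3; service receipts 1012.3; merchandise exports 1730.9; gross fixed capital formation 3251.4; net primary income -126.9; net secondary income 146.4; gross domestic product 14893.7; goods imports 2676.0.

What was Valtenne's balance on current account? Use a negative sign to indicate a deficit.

-867.6

Goods balance = 1730.9 - 2676.0 = -945.1
Services balance = 1012.3 - 954.3 = 58.0
Trade balance (goods + services) = -945.1 + 58.0 = -887.1
Net primary income = -126.9
Net secondary income = 146.4
Current account = -887.1 + (-126.9) + 146.4 = -867.6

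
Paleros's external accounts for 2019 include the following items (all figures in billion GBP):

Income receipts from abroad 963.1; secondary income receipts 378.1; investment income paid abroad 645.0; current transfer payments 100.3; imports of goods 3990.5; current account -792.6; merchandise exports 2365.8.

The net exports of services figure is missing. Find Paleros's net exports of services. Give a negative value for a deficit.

Current account = goods balance + services balance + net primary income + net secondary income
Sum of the known components = -1028.8
Net exports of services = CA - (known components) = -792.6 - (-1028.8) = 236.2

236.2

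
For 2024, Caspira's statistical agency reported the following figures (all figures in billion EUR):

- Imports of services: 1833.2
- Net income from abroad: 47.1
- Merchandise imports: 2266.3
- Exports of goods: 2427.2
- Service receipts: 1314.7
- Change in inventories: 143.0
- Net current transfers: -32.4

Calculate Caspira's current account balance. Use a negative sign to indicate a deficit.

Goods balance = 2427.2 - 2266.3 = 160.9
Services balance = 1314.7 - 1833.2 = -518.5
Trade balance (goods + services) = 160.9 + (-518.5) = -357.6
Net primary income = 47.1
Net secondary income = -32.4
Current account = -357.6 + 47.1 + (-32.4) = -342.9

-342.9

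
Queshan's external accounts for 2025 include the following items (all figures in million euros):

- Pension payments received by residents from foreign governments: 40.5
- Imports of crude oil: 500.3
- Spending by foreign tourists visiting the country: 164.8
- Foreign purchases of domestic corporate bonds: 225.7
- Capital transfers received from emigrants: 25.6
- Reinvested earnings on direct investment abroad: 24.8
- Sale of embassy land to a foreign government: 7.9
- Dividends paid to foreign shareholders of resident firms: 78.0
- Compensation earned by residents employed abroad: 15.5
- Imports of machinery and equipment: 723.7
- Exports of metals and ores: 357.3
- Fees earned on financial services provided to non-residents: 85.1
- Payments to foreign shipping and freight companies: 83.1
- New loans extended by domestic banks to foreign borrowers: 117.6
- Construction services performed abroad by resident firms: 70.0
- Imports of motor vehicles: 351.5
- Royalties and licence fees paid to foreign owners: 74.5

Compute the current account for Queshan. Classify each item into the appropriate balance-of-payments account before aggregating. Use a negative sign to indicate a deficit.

Goods: 357.3 - 351.5 - 723.7 - 500.3 = -1218.2
Services: -83.1 + 85.1 + 70.0 + 164.8 - 74.5 = 162.3
Primary income: -78.0 + 15.5 + 24.8 = -37.7
Secondary income: 40.5
Current account = (-1218.2) + 162.3 + (-37.7) + 40.5 = -1053.1
(Excluded from the current account — financial account: foreign purchases of domestic corporate bonds 225.7, new loans extended by domestic banks to foreign borrowers 117.6; capital account: capital transfers received from emigrants 25.6, sale of embassy land to a foreign government 7.9.)

-1053.1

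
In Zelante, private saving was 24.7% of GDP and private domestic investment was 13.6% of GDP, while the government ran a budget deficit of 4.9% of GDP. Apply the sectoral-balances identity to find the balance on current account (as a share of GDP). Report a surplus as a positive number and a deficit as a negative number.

6.2

By the sectoral-balances identity, CA = (S_private - I) + (T - G).
Private balance = 24.7 - 13.6 = 11.1
Government balance (T - G) = -4.9
CA = 11.1 + (-4.9) = 6.2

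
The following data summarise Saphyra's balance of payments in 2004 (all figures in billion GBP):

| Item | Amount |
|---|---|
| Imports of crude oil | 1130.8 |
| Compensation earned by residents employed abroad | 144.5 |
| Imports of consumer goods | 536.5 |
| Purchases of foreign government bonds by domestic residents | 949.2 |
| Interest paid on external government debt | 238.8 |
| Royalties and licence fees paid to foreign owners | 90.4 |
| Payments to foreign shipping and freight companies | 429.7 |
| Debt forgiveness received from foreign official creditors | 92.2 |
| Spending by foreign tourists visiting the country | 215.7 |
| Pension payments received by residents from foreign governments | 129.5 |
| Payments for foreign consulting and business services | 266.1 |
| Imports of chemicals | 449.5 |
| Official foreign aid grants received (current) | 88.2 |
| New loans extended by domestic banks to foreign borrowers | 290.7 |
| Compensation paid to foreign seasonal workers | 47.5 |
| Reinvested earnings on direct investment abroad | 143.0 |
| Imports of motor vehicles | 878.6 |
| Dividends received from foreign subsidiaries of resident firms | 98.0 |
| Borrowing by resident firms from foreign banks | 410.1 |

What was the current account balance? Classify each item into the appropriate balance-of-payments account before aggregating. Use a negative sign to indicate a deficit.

Goods: -1130.8 - 536.5 - 878.6 - 449.5 = -2995.4
Services: -429.7 - 90.4 - 266.1 + 215.7 = -570.5
Primary income: 143.0 - 47.5 + 144.5 + 98.0 - 238.8 = 99.2
Secondary income: 88.2 + 129.5 = 217.7
Current account = (-2995.4) + (-570.5) + 99.2 + 217.7 = -3249.0
(Excluded from the current account — financial account: purchases of foreign government bonds by domestic residents 949.2, new loans extended by domestic banks to foreign borrowers 290.7, borrowing by resident firms from foreign banks 410.1; capital account: debt forgiveness received from foreign official creditors 92.2.)

-3249.0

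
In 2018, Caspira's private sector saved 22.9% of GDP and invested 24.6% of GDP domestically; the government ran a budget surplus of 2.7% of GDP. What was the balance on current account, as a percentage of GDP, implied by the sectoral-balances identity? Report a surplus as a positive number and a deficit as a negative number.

1.0

By the sectoral-balances identity, CA = (S_private - I) + (T - G).
Private balance = 22.9 - 24.6 = -1.7
Government balance (T - G) = 2.7
CA = -1.7 + 2.7 = 1.0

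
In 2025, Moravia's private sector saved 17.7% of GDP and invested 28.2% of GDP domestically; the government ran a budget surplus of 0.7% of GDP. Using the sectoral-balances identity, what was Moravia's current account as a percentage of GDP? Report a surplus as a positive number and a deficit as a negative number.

-9.8

By the sectoral-balances identity, CA = (S_private - I) + (T - G).
Private balance = 17.7 - 28.2 = -10.5
Government balance (T - G) = 0.7
CA = -10.5 + 0.7 = -9.8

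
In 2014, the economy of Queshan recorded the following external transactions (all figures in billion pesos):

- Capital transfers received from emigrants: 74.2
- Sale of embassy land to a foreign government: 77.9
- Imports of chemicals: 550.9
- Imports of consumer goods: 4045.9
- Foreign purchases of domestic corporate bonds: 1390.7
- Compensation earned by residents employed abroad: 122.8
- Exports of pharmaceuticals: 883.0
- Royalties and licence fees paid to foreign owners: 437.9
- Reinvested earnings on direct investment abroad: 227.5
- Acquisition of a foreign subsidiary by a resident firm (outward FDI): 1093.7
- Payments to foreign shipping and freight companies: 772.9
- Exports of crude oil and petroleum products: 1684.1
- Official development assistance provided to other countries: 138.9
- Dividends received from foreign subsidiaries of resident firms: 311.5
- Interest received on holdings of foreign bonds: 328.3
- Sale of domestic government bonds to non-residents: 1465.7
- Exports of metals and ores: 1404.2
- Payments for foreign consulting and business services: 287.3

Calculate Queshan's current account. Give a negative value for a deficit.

Goods: 883.0 - 550.9 + 1404.2 + 1684.1 - 4045.9 = -625.5
Services: -772.9 - 437.9 - 287.3 = -1498.1
Primary income: 227.5 + 328.3 + 311.5 + 122.8 = 990.1
Secondary income: -138.9
Current account = (-625.5) + (-1498.1) + 990.1 + (-138.9) = -1272.4
(Excluded from the current account — capital account: capital transfers received from emigrants 74.2, sale of embassy land to a foreign government 77.9; financial account: foreign purchases of domestic corporate bonds 1390.7, acquisition of a foreign subsidiary by a resident firm (outward FDI) 1093.7, sale of domestic government bonds to non-residents 1465.7.)

-1272.4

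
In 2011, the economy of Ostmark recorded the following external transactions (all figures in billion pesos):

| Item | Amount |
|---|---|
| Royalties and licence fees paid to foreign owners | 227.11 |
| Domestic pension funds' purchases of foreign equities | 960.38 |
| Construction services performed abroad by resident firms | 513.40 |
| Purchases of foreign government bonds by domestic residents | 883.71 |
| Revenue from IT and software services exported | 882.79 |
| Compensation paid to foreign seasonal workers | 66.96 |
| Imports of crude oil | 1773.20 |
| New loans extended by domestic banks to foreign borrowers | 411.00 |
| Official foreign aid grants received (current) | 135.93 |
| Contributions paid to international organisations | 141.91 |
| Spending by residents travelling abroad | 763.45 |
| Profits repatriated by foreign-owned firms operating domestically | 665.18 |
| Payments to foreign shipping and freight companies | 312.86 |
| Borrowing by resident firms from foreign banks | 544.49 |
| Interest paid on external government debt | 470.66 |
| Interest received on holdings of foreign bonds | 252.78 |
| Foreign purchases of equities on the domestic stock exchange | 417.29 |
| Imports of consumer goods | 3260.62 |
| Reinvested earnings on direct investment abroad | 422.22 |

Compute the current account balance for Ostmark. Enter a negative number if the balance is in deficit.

Goods: -3260.62 - 1773.20 = -5033.82
Services: 882.79 - 227.11 - 312.86 - 763.45 + 513.40 = 92.77
Primary income: 252.78 - 665.18 - 470.66 + 422.22 - 66.96 = -527.80
Secondary income: -141.91 + 135.93 = -5.98
Current account = (-5033.82) + 92.77 + (-527.80) + (-5.98) = -5474.83
(Excluded from the current account — financial account: domestic pension funds' purchases of foreign equities 960.38, purchases of foreign government bonds by domestic residents 883.71, new loans extended by domestic banks to foreign borrowers 411.00, borrowing by resident firms from foreign banks 544.49, foreign purchases of equities on the domestic stock exchange 417.29.)

-5474.83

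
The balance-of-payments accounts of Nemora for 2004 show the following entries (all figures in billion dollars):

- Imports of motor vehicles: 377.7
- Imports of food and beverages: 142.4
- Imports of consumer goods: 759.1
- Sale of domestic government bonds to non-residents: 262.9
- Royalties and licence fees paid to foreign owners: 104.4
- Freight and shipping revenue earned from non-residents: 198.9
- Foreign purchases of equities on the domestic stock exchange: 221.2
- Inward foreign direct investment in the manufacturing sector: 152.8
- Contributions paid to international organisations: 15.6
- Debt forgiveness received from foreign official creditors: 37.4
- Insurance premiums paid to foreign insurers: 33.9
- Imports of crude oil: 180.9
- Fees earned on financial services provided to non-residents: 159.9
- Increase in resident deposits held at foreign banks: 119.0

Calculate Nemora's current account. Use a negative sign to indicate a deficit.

-1255.2

Goods: -759.1 - 180.9 - 142.4 - 377.7 = -1460.1
Services: -33.9 + 159.9 + 198.9 - 104.4 = 220.5
Secondary income: -15.6
Current account = (-1460.1) + 220.5 + (-15.6) = -1255.2
(Excluded from the current account — financial account: sale of domestic government bonds to non-residents 262.9, foreign purchases of equities on the domestic stock exchange 221.2, inward foreign direct investment in the manufacturing sector 152.8, increase in resident deposits held at foreign banks 119.0; capital account: debt forgiveness received from foreign official creditors 37.4.)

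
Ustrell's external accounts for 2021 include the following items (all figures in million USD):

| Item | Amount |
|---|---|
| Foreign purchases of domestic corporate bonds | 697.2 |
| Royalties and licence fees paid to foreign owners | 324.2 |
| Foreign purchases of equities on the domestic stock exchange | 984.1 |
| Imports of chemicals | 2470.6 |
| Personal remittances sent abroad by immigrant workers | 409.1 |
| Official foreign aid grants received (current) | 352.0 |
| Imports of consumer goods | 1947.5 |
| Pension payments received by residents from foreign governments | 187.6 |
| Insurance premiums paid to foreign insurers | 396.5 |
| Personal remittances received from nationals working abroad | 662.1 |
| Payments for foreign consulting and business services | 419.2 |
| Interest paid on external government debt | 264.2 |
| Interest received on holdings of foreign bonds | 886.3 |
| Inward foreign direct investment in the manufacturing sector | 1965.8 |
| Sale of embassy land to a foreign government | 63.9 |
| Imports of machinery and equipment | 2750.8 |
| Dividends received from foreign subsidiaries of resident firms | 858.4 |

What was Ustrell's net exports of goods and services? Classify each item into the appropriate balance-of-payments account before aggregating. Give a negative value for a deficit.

Goods: -2750.8 - 2470.6 - 1947.5 = -7168.9
Services: -419.2 - 396.5 - 324.2 = -1139.9
Trade balance = -7168.9 + (-1139.9) = -8308.8
(Excluded from the trade balance — financial account: foreign purchases of domestic corporate bonds 697.2, foreign purchases of equities on the domestic stock exchange 984.1, inward foreign direct investment in the manufacturing sector 1965.8; secondary income: personal remittances sent abroad by immigrant workers 409.1, official foreign aid grants received (current) 352.0, pension payments received by residents from foreign governments 187.6, personal remittances received from nationals working abroad 662.1; primary income: interest paid on external government debt 264.2, interest received on holdings of foreign bonds 886.3, dividends received from foreign subsidiaries of resident firms 858.4; capital account: sale of embassy land to a foreign government 63.9.)

-8308.8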